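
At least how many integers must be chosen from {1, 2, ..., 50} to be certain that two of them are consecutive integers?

Partition {1, …, 50} into 25 pairs: {1,2}, {3,4}, …, {49,50}.
Choosing 25 integers — say the 25 even numbers 2, 4, …, 50 — takes one from each pair and avoids the property.
Choosing 26 forces two into the same pair by pigeonhole, and those are consecutive. So 26.

26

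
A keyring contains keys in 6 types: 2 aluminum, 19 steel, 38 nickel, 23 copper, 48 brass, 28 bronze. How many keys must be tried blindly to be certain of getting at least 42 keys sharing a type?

Treat the 6 types as pigeonholes.
In the worst case we take at most 41 of each type, but all 2 aluminum, all 19 steel, all 38 nickel, all 23 copper, and all 28 bronze (fewer than 41), giving 2 + 19 + 38 + 23 + 41 + 28 = 151.
One more key then forces some type to 42, so 151 + 1 = 152.

152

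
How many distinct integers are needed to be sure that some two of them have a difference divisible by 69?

Two integers differ by a multiple of 69 exactly when they share a remainder mod 69.
There are 69 residue classes mod 69, so 69 integers can all lie in distinct classes.
One more integer must repeat a residue, giving a difference divisible by 69. So n = 69 + 1 = 70.

70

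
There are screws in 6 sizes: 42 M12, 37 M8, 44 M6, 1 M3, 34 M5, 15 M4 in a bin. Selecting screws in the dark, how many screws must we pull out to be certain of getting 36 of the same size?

156

Treat the 6 sizes as pigeonholes.
In the worst case we take at most 35 of each size, but all 1 M3, all 34 M5, and all 15 M4 (fewer than 35), giving 35 + 35 + 35 + 1 + 34 + 15 = 155.
One more screw then forces some size to 36, so 155 + 1 = 156.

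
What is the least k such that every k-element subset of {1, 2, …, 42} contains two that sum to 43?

Partition {1, …, 42} into 21 pairs: {1,42}, {2,41}, …, {21,22}.
Choosing 21 integers — say the integers 1 through 21 — takes one from each pair and avoids the property.
Choosing 22 forces two into the same pair by pigeonhole, and those sum to 43. So 22.

22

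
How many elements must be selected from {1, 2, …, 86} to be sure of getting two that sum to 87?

Partition {1, …, 86} into 43 pairs: {1,86}, {2,85}, …, {43,44}.
Choosing 43 integers — say the integers 1 through 43 — takes one from each pair and avoids the property.
Choosing 44 forces two into the same pair by pigeonhole, and those sum to 87. So 44.

44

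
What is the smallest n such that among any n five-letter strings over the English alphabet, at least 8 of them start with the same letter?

There are 26 possible first letters acting as pigeonholes.
With 26 × 7 = 182 five-letter strings over the English alphabet we could place exactly 7 in each, with no class reaching 8.
One more forces some class to hold 8, so 182 + 1 = 183.

183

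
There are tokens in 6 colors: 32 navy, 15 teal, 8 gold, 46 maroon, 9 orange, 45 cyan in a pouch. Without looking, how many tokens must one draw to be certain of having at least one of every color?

The hardest color to obtain is gold: we could draw every other token first — 155 − 8 = 147 tokens — without a single gold one.
The next draw must be gold, so 147 + 1 = 148.

148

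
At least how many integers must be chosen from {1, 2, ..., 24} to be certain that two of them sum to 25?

Partition {1, …, 24} into 12 pairs: {1,24}, {2,23}, …, {12,13}.
Choosing 12 integers — say the integers 1 through 12 — takes one from each pair and avoids the property.
Choosing 13 forces two into the same pair by pigeonhole, and those sum to 25. So 13.

13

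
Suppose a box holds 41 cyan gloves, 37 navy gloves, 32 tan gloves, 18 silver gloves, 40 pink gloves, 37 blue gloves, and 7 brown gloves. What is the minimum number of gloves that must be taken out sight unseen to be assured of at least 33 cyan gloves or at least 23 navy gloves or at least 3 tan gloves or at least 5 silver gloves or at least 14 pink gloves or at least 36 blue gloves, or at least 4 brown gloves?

112

Each of the 7 colors has its own threshold; avoid all of them simultaneously.
The worst case stops just short of every target: 32 cyan, 22 navy, 2 tan, 4 silver, 13 pink, 35 blue, 3 brown — 32 + 22 + 2 + 4 + 13 + 35 + 3 = 111 gloves.
One more glove must push some color to its target, so 111 + 1 = 112.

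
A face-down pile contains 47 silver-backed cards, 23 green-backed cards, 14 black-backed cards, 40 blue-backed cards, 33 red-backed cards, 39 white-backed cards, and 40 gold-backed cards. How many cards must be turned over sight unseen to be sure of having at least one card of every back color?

223

The hardest back color to obtain is black-backed: we could draw every other card first — 236 − 14 = 222 cards — without a single black-backed one.
The next draw must be black-backed, so 222 + 1 = 223.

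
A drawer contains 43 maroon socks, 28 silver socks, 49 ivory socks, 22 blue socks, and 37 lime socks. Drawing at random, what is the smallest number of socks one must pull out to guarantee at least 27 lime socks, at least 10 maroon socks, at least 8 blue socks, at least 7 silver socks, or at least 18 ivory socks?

The worst case stops just short of every target: 9 maroon, 6 silver, 17 ivory, 7 blue, 26 lime — 9 + 6 + 17 + 7 + 26 = 65 socks.
One more sock must push some color to its target, so 65 + 1 = 66.

66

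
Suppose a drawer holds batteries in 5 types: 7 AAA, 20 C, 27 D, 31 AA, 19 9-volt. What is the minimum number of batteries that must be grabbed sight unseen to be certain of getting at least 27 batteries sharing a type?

99

Treat the 5 types as pigeonholes.
In the worst case we take at most 26 of each type, but all 7 AAA, all 20 C, and all 19 9-volt (fewer than 26), giving 7 + 20 + 26 + 26 + 19 = 98.
One more battery then forces some type to 27, so 98 + 1 = 99.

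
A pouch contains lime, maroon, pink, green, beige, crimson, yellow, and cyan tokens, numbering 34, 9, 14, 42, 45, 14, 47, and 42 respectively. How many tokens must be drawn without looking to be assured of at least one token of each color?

The hardest color to obtain is maroon: we could draw every other token first — 247 − 9 = 238 tokens — without a single maroon one.
The next draw must be maroon, so 238 + 1 = 239.

239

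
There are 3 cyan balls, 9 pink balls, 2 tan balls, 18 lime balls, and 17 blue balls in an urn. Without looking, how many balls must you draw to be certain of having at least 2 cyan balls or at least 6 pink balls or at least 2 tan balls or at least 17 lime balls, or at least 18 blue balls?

The worst case stops just short of every target: 1 cyan, 5 pink, 1 tan, 16 lime, 17 blue — 1 + 5 + 1 + 16 + 17 = 40 balls.
One more ball must push some color to its target, so 40 + 1 = 41.

41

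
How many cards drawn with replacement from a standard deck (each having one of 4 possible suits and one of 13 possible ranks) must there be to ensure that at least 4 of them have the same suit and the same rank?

There are 4 × 13 = 52 (suit, rank) combinations acting as pigeonholes.
With 52 × 3 = 156 cards drawn with replacement from a standard deck we could place exactly 3 in each, with no (suit, rank) pair reaching 4.
One more forces some (suit, rank) pair to hold 4, so 156 + 1 = 157.

157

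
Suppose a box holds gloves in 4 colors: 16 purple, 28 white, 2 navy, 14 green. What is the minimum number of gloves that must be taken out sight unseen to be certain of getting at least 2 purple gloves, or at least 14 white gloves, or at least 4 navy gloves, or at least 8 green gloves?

The worst case stops just short of every target: 1 purple, 13 white, all 2 navy, 7 green — 1 + 13 + 2 + 7 = 23 gloves.
One more glove must push some color to its target, so 23 + 1 = 24.

24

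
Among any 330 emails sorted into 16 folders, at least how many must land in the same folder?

If each of the 16 folders held at most 20, the total would be at most 16 × 20 = 320 < 330, a contradiction.
So at least one holds ⌈330/16⌉ = 21.

21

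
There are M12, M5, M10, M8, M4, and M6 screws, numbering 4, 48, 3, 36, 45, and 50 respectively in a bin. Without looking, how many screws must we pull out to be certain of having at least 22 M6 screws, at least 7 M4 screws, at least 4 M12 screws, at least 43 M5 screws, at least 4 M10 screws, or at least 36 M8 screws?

111

Each of the 6 sizes has its own threshold; avoid all of them simultaneously.
The worst case stops just short of every target: 3 M12, 42 M5, 3 M10, 35 M8, 6 M4, 21 M6 — 3 + 42 + 3 + 35 + 6 + 21 = 110 screws.
One more screw must push some size to its target, so 110 + 1 = 111.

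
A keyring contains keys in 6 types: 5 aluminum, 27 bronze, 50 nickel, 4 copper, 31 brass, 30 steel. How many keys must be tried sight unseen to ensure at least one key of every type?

The hardest type to obtain is copper: we could draw every other key first — 147 − 4 = 143 keys — without a single copper one.
The next draw must be copper, so 143 + 1 = 144.

144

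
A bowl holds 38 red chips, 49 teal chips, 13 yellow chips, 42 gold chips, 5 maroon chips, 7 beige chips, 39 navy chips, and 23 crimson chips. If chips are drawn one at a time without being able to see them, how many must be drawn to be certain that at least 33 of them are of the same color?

177

Treat the 8 colors as pigeonholes.
In the worst case we take at most 32 of each color, but all 13 yellow, all 5 maroon, all 7 beige, and all 23 crimson (fewer than 32), giving 32 + 32 + 13 + 32 + 5 + 7 + 32 + 23 = 176.
One more chip then forces some color to 33, so 176 + 1 = 177.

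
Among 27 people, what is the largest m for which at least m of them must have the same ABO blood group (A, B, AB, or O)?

7

There are 4 ABO blood groups, which serve as the pigeonholes.
If each of the 4 ABO blood groups held at most 6, the total would be at most 4 × 6 = 24 < 27, a contradiction.
So at least one holds ⌈27/4⌉ = 7.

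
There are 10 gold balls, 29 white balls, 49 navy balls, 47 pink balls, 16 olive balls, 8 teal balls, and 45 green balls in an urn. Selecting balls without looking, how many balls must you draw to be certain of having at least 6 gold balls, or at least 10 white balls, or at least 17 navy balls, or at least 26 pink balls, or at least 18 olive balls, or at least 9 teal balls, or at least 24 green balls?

103

The worst case stops just short of every target: 5 gold, 9 white, 16 navy, 25 pink, all 16 olive, 8 teal, 23 green — 5 + 9 + 16 + 25 + 16 + 8 + 23 = 102 balls.
One more ball must push some color to its target, so 102 + 1 = 103.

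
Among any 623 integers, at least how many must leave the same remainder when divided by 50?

13

The 623 integers fall into 50 residue classes modulo 50.
If each of the 50 residue classes modulo 50 held at most 12, the total would be at most 50 × 12 = 600 < 623, a contradiction.
So at least one holds ⌈623/50⌉ = 13.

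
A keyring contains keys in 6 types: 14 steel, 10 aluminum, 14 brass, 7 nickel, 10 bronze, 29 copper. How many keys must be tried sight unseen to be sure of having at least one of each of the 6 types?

78

The hardest type to obtain is nickel: we could draw every other key first — 84 − 7 = 77 keys — without a single nickel one.
The next draw must be nickel, so 77 + 1 = 78.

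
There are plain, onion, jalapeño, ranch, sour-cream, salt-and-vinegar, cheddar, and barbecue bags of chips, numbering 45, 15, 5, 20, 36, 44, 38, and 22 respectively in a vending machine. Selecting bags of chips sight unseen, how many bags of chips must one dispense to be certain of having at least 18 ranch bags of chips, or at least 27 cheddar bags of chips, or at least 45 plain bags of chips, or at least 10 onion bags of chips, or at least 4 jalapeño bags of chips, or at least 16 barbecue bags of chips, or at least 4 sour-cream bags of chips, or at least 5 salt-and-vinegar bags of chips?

Each of the 8 flavors has its own threshold; avoid all of them simultaneously.
The worst case stops just short of every target: 44 plain, 9 onion, 3 jalapeño, 17 ranch, 3 sour-cream, 4 salt-and-vinegar, 26 cheddar, 15 barbecue — 44 + 9 + 3 + 17 + 3 + 4 + 26 + 15 = 121 bags of chips.
One more bag of chips must push some flavor to its target, so 121 + 1 = 122.

122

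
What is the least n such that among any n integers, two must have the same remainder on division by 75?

76

Two integers differ by a multiple of 75 exactly when they share a remainder mod 75.
There are 75 residue classes mod 75, so 75 integers can all lie in distinct classes.
One more integer must repeat a residue, giving a difference divisible by 75. So n = 75 + 1 = 76.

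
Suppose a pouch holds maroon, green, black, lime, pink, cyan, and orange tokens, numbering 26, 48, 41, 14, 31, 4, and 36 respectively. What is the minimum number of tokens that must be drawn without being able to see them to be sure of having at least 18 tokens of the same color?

In the worst case we take at most 17 of each color, but all 14 lime and all 4 cyan (fewer than 17), giving 17 + 17 + 17 + 14 + 17 + 4 + 17 = 103.
One more token then forces some color to 18, so 103 + 1 = 104.

104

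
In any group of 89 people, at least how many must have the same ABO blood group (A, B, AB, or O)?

There are 4 ABO blood groups, which serve as the pigeonholes.
If each of the 4 ABO blood groups held at most 22, the total would be at most 4 × 22 = 88 < 89, a contradiction.
So at least one holds ⌈89/4⌉ = 23.

23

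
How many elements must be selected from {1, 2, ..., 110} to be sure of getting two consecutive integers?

56

Partition {1, …, 110} into 55 pairs: {1,2}, {3,4}, …, {109,110}.
Choosing 55 integers — say the 55 even numbers 2, 4, …, 110 — takes one from each pair and avoids the property.
Choosing 56 forces two into the same pair by pigeonhole, and those are consecutive. So 56.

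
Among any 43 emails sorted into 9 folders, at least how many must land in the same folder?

The 43 emails fall into 9 folders.
If each of the 9 folders held at most 4, the total would be at most 9 × 4 = 36 < 43, a contradiction.
So at least one holds ⌈43/9⌉ = 5.

5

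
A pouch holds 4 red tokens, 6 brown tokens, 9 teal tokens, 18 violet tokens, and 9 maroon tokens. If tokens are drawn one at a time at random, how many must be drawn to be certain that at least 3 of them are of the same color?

Treat the 5 colors as pigeonholes.
The worst case takes 2 tokens of each color without reaching 3 of any: 5 × 2 = 10.
The next token must bring some color to 3, so 10 + 1 = 11.

11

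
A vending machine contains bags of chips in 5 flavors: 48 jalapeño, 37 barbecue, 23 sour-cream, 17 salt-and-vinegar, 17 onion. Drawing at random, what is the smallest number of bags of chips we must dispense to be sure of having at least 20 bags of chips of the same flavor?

92

In the worst case we take at most 19 of each flavor, but all 17 salt-and-vinegar and all 17 onion (fewer than 19), giving 19 + 19 + 19 + 17 + 17 = 91.
One more bag of chips then forces some flavor to 20, so 91 + 1 = 92.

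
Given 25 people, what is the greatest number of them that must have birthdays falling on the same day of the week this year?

The 25 people fall into 7 days of the week.
If each of the 7 days of the week held at most 3, the total would be at most 7 × 3 = 21 < 25, a contradiction.
So at least one holds ⌈25/7⌉ = 4.

4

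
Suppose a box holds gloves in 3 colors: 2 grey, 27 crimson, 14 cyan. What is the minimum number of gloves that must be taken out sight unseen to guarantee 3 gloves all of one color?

7

The worst case takes 2 gloves of each color without reaching 3 of any: 3 × 2 = 6.
The next glove must bring some color to 3, so 6 + 1 = 7.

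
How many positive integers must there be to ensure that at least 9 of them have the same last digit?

81

There are 10 possible last digits acting as pigeonholes.
With 10 × 8 = 80 positive integers we could place exactly 8 in each, with no class reaching 9.
One more forces some class to hold 9, so 80 + 1 = 81.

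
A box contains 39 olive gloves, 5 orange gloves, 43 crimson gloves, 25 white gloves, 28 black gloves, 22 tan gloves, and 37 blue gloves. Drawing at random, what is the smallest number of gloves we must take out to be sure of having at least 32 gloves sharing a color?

In the worst case we take at most 31 of each color, but all 5 orange, all 25 white, all 28 black, and all 22 tan (fewer than 31), giving 31 + 5 + 31 + 25 + 28 + 22 + 31 = 173.
One more glove then forces some color to 32, so 173 + 1 = 174.

174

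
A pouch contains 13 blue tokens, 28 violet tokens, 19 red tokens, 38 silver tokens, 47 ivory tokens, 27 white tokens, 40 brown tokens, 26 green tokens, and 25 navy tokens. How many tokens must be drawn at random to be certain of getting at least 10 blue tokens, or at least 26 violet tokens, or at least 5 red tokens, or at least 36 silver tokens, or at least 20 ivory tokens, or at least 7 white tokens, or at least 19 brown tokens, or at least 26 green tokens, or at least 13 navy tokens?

154

The worst case stops just short of every target: 9 blue, 25 violet, 4 red, 35 silver, 19 ivory, 6 white, 18 brown, 25 green, 12 navy — 9 + 25 + 4 + 35 + 19 + 6 + 18 + 25 + 12 = 153 tokens.
One more token must push some color to its target, so 153 + 1 = 154.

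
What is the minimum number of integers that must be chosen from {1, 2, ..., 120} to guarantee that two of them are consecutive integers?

Partition {1, …, 120} into 60 pairs: {1,2}, {3,4}, …, {119,120}.
Choosing 60 integers — say the 60 even numbers 2, 4, …, 120 — takes one from each pair and avoids the property.
Choosing 61 forces two into the same pair by pigeonhole, and those are consecutive. So 61.

61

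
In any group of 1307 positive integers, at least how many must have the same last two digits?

14

The 1307 positive integers fall into 100 possible two-digit endings.
If each of the 100 possible two-digit endings held at most 13, the total would be at most 100 × 13 = 1300 < 1307, a contradiction.
So at least one holds ⌈1307/100⌉ = 14.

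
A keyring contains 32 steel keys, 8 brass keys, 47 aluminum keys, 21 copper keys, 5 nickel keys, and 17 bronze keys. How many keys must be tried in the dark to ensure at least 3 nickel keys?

128

To avoid nickel keys as long as possible, exhaust the other 5 types first.
The worst case draws every non-nickel key first: 32 + 8 + 47 + 21 + 17 = 125.
The next 3 draws are then forced to be nickel, giving 125 + 3 = 128.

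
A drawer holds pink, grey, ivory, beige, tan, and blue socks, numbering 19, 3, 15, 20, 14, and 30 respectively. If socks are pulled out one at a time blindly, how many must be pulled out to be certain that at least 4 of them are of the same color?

The worst case takes 3 socks of each color without reaching 4 of any: 6 × 3 = 18.
The next sock must bring some color to 4, so 18 + 1 = 19.

19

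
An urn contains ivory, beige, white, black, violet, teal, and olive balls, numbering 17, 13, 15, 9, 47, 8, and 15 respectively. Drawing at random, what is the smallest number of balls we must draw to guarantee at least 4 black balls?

119

The worst case draws every non-black ball first: 17 + 13 + 15 + 47 + 8 + 15 = 115.
The next 4 draws are then forced to be black, giving 115 + 4 = 119.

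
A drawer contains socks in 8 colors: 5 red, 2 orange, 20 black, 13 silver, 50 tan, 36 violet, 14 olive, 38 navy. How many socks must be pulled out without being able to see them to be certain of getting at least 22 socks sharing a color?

118

In the worst case we take at most 21 of each color, but all 5 red, all 2 orange, all 20 black, all 13 silver, and all 14 olive (fewer than 21), giving 5 + 2 + 20 + 13 + 21 + 21 + 14 + 21 = 117.
One more sock then forces some color to 22, so 117 + 1 = 118.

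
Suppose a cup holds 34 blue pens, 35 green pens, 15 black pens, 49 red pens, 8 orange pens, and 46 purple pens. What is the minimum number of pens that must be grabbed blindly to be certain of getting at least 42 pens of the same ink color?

175

In the worst case we take at most 41 of each ink color, but all 34 blue, all 35 green, all 15 black, and all 8 orange (fewer than 41), giving 34 + 35 + 15 + 41 + 8 + 41 = 174.
One more pen then forces some ink color to 42, so 174 + 1 = 175.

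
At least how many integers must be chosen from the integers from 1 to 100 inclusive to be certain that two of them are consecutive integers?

Partition {1, …, 100} into 50 pairs: {1,2}, {3,4}, …, {99,100}.
Choosing 50 integers — say the 50 even numbers 2, 4, …, 100 — takes one from each pair and avoids the property.
Choosing 51 forces two into the same pair by pigeonhole, and those are consecutive. So 51.

51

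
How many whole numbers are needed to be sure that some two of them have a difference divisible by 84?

85

Two integers differ by a multiple of 84 exactly when they share a remainder mod 84.
There are 84 residue classes mod 84, so 84 integers can all lie in distinct classes.
One more integer must repeat a residue, giving a difference divisible by 84. So n = 84 + 1 = 85.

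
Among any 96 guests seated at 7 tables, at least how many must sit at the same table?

The 96 guests fall into 7 tables.
If each of the 7 tables held at most 13, the total would be at most 7 × 13 = 91 < 96, a contradiction.
So at least one holds ⌈96/7⌉ = 14.

14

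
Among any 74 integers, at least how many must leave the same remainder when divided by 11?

7

If each of the 11 residue classes modulo 11 held at most 6, the total would be at most 11 × 6 = 66 < 74, a contradiction.
So at least one holds ⌈74/11⌉ = 7.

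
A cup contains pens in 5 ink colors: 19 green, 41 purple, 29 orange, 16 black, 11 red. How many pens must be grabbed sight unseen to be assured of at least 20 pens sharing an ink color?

In the worst case we take at most 19 of each ink color, but all 16 black and all 11 red (fewer than 19), giving 19 + 19 + 19 + 16 + 11 = 84.
One more pen then forces some ink color to 20, so 84 + 1 = 85.

85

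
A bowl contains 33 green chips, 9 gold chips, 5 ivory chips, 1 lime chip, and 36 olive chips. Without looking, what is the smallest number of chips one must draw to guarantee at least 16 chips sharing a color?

46

In the worst case we take at most 15 of each color, but all 9 gold, all 5 ivory, and all 1 lime (fewer than 15), giving 15 + 9 + 5 + 1 + 15 = 45.
One more chip then forces some color to 16, so 45 + 1 = 46.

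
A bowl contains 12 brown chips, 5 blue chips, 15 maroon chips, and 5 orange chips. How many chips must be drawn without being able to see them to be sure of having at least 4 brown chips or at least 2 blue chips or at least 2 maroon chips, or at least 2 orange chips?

7

The worst case stops just short of every target: 3 brown, 1 blue, 1 maroon, 1 orange — 3 + 1 + 1 + 1 = 6 chips.
One more chip must push some color to its target, so 6 + 1 = 7.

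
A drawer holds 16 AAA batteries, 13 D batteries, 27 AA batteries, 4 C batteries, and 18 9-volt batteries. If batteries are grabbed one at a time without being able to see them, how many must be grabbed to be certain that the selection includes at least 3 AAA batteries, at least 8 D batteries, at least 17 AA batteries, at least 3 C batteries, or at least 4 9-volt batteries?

Each of the 5 types has its own threshold; avoid all of them simultaneously.
The worst case stops just short of every target: 2 AAA, 7 D, 16 AA, 2 C, 3 9-volt — 2 + 7 + 16 + 2 + 3 = 30 batteries.
One more battery must push some type to its target, so 30 + 1 = 31.

31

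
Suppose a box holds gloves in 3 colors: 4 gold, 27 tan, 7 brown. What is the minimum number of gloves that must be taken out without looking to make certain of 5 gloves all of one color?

13

Treat the 3 colors as pigeonholes.
The worst case takes 4 gloves of each color without reaching 5 of any: 3 × 4 = 12.
The next glove must bring some color to 5, so 12 + 1 = 13.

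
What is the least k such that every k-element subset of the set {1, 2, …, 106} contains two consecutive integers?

Partition {1, …, 106} into 53 pairs: {1,2}, {3,4}, …, {105,106}.
Choosing 53 integers — say the 53 even numbers 2, 4, …, 106 — takes one from each pair and avoids the property.
Choosing 54 forces two into the same pair by pigeonhole, and those are consecutive. So 54.

54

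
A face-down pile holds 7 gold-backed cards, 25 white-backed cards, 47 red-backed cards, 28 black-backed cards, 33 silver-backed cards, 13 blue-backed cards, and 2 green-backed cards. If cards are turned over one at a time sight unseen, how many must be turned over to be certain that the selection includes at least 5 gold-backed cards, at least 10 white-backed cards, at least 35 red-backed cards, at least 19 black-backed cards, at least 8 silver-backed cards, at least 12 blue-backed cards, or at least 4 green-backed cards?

The worst case stops just short of every target: 4 gold-backed, 9 white-backed, 34 red-backed, 18 black-backed, 7 silver-backed, 11 blue-backed, all 2 green-backed — 4 + 9 + 34 + 18 + 7 + 11 + 2 = 85 cards.
One more card must push some back color to its target, so 85 + 1 = 86.

86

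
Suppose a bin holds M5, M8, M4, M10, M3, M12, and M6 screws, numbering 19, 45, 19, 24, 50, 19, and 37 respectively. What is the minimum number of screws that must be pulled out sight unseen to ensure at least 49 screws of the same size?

In the worst case we take at most 48 of each size, but all 19 M5, all 45 M8, all 19 M4, all 24 M10, all 19 M12, and all 37 M6 (fewer than 48), giving 19 + 45 + 19 + 24 + 48 + 19 + 37 = 211.
One more screw then forces some size to 49, so 211 + 1 = 212.

212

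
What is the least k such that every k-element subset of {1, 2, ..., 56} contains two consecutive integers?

29

Partition {1, …, 56} into 28 pairs: {1,2}, {3,4}, …, {55,56}.
Choosing 28 integers — say the 28 even numbers 2, 4, …, 56 — takes one from each pair and avoids the property.
Choosing 29 forces two into the same pair by pigeonhole, and those are consecutive. So 29.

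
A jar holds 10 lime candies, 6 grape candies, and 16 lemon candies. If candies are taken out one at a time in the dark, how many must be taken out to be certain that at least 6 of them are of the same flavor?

The worst case takes 5 candies of each flavor without reaching 6 of any: 3 × 5 = 15.
The next candy must bring some flavor to 6, so 15 + 1 = 16.

16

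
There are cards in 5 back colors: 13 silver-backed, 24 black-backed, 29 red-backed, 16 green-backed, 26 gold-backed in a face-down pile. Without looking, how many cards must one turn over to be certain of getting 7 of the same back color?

31

The worst case takes 6 cards of each back color without reaching 7 of any: 5 × 6 = 30.
The next card must bring some back color to 7, so 30 + 1 = 31.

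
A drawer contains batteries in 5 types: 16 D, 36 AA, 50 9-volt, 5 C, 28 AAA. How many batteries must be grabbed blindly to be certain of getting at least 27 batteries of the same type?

100

Treat the 5 types as pigeonholes.
In the worst case we take at most 26 of each type, but all 16 D and all 5 C (fewer than 26), giving 16 + 26 + 26 + 5 + 26 = 99.
One more battery then forces some type to 27, so 99 + 1 = 100.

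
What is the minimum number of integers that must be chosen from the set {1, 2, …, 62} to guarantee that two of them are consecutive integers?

Partition {1, …, 62} into 31 pairs: {1,2}, {3,4}, …, {61,62}.
Choosing 31 integers — say the 31 even numbers 2, 4, …, 62 — takes one from each pair and avoids the property.
Choosing 32 forces two into the same pair by pigeonhole, and those are consecutive. So 32.

32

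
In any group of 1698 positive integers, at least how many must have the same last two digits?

The 1698 positive integers fall into 100 possible two-digit endings.
If each of the 100 possible two-digit endings held at most 16, the total would be at most 100 × 16 = 1600 < 1698, a contradiction.
So at least one holds ⌈1698/100⌉ = 17.

17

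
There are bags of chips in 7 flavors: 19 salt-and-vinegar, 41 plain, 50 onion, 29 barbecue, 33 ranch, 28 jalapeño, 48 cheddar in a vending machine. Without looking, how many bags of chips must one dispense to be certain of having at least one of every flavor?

230

The hardest flavor to obtain is salt-and-vinegar: we could draw every other bag of chips first — 248 − 19 = 229 bags of chips — without a single salt-and-vinegar one.
The next draw must be salt-and-vinegar, so 229 + 1 = 230.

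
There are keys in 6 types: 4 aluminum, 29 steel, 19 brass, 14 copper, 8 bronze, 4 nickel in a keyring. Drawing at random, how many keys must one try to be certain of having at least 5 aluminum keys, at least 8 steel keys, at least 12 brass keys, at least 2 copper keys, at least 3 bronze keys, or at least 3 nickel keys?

The worst case stops just short of every target: 4 aluminum, 7 steel, 11 brass, 1 copper, 2 bronze, 2 nickel — 4 + 7 + 11 + 1 + 2 + 2 = 27 keys.
One more key must push some type to its target, so 27 + 1 = 28.

28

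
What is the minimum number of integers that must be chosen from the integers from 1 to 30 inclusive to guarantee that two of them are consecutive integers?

16

Partition {1, …, 30} into 15 pairs: {1,2}, {3,4}, …, {29,30}.
Choosing 15 integers — say the 15 even numbers 2, 4, …, 30 — takes one from each pair and avoids the property.
Choosing 16 forces two into the same pair by pigeonhole, and those are consecutive. So 16.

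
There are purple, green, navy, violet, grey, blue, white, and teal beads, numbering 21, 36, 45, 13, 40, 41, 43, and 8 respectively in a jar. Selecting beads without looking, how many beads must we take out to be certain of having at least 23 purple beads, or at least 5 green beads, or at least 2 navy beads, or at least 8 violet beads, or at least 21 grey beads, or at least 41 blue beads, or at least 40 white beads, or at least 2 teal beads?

134

Each of the 8 colors has its own threshold; avoid all of them simultaneously.
The worst case stops just short of every target: all 21 purple, 4 green, 1 navy, 7 violet, 20 grey, 40 blue, 39 white, 1 teal — 21 + 4 + 1 + 7 + 20 + 40 + 39 + 1 = 133 beads.
One more bead must push some color to its target, so 133 + 1 = 134.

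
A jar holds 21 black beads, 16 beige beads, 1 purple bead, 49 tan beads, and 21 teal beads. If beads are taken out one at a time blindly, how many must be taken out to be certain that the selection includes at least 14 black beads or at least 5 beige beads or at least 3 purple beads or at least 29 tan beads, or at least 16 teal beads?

62

The worst case stops just short of every target: 13 black, 4 beige, all 1 purple, 28 tan, 15 teal — 13 + 4 + 1 + 28 + 15 = 61 beads.
One more bead must push some color to its target, so 61 + 1 = 62.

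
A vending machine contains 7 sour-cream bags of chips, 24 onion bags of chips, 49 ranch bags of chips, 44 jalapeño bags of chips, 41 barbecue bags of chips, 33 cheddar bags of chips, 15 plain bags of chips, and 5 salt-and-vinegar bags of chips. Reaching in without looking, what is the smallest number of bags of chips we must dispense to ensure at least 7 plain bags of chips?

The worst case draws every non-plain bag of chips first: 7 + 24 + 49 + 44 + 41 + 33 + 5 = 203.
The next 7 draws are then forced to be plain, giving 203 + 7 = 210.

210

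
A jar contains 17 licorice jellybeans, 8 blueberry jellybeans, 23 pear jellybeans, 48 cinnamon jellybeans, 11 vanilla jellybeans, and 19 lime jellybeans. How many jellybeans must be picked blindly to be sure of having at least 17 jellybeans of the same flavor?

84

In the worst case we take at most 16 of each flavor, but all 8 blueberry and all 11 vanilla (fewer than 16), giving 16 + 8 + 16 + 16 + 11 + 16 = 83.
One more jellybean then forces some flavor to 17, so 83 + 1 = 84.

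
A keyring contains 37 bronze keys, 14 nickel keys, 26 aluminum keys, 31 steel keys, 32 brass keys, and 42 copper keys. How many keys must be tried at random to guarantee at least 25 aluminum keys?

The worst case draws every non-aluminum key first: 37 + 14 + 31 + 32 + 42 = 156.
The next 25 draws are then forced to be aluminum, giving 156 + 25 = 181.

181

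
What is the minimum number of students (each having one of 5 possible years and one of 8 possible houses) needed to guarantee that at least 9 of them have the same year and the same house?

There are 5 × 8 = 40 (year, house) combinations acting as pigeonholes.
With 40 × 8 = 320 students we could place exactly 8 in each, with no (year, house) pair reaching 9.
One more forces some (year, house) pair to hold 9, so 320 + 1 = 321.

321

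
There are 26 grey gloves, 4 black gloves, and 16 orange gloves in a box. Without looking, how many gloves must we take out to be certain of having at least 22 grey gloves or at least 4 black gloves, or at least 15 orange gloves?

Each of the 3 colors has its own threshold; avoid all of them simultaneously.
The worst case stops just short of every target: 21 grey, 3 black, 14 orange — 21 + 3 + 14 = 38 gloves.
One more glove must push some color to its target, so 38 + 1 = 39.

39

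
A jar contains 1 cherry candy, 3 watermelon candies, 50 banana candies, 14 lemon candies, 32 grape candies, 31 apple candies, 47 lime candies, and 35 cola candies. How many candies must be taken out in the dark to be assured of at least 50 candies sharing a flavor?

Treat the 8 flavors as pigeonholes.
In the worst case we take at most 49 of each flavor, but all 1 cherry, all 3 watermelon, all 14 lemon, all 32 grape, all 31 apple, all 47 lime, and all 35 cola (fewer than 49), giving 1 + 3 + 49 + 14 + 32 + 31 + 47 + 35 = 212.
One more candy then forces some flavor to 50, so 212 + 1 = 213.

213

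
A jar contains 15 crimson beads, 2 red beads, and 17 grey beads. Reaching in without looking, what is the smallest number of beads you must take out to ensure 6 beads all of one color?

In the worst case we take at most 5 of each color, but all 2 red (fewer than 5), giving 5 + 2 + 5 = 12.
One more bead then forces some color to 6, so 12 + 1 = 13.

13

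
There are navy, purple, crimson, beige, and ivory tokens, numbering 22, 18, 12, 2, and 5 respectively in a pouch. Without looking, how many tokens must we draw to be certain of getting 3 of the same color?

11

Treat the 5 colors as pigeonholes.
The worst case takes 2 tokens of each color without reaching 3 of any: 5 × 2 = 10.
The next token must bring some color to 3, so 10 + 1 = 11.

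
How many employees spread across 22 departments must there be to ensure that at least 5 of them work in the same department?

89

There are 22 departments acting as pigeonholes.
With 22 × 4 = 88 employees we could place exactly 4 in each, with no class reaching 5.
One more forces some class to hold 5, so 88 + 1 = 89.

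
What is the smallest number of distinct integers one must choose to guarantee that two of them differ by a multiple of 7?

8

Two integers differ by a multiple of 7 exactly when they share a remainder mod 7.
There are 7 residue classes mod 7, so 7 integers can all lie in distinct classes.
One more integer must repeat a residue, giving a difference divisible by 7. So n = 7 + 1 = 8.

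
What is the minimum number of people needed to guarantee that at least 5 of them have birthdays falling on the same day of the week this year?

29

There are 7 days of the week acting as pigeonholes.
With 7 × 4 = 28 people we could place exactly 4 in each, with no class reaching 5.
One more forces some class to hold 5, so 28 + 1 = 29.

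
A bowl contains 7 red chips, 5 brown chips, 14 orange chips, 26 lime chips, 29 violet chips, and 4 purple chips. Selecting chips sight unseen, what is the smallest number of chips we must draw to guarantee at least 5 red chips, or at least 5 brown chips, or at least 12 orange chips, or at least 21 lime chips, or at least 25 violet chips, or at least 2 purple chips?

65

Each of the 6 colors has its own threshold; avoid all of them simultaneously.
The worst case stops just short of every target: 4 red, 4 brown, 11 orange, 20 lime, 24 violet, 1 purple — 4 + 4 + 11 + 20 + 24 + 1 = 64 chips.
One more chip must push some color to its target, so 64 + 1 = 65.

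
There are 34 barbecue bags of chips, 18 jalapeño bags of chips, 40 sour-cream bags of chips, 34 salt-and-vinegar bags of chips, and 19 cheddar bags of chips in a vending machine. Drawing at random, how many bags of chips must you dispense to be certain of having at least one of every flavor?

The hardest flavor to obtain is jalapeño: we could draw every other bag of chips first — 145 − 18 = 127 bags of chips — without a single jalapeño one.
The next draw must be jalapeño, so 127 + 1 = 128.

128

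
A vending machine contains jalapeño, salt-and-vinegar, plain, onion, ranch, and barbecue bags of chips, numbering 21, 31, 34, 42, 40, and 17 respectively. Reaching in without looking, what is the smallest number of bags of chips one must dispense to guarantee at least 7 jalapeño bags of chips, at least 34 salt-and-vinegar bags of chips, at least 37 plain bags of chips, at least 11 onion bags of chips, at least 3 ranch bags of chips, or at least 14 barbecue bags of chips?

97

Each of the 6 flavors has its own threshold; avoid all of them simultaneously.
The worst case stops just short of every target: 6 jalapeño, all 31 salt-and-vinegar, all 34 plain, 10 onion, 2 ranch, 13 barbecue — 6 + 31 + 34 + 10 + 2 + 13 = 96 bags of chips.
One more bag of chips must push some flavor to its target, so 96 + 1 = 97.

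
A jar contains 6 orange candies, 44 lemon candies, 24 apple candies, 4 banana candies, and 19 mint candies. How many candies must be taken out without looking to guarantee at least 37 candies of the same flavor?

90

In the worst case we take at most 36 of each flavor, but all 6 orange, all 24 apple, all 4 banana, and all 19 mint (fewer than 36), giving 6 + 36 + 24 + 4 + 19 = 89.
One more candy then forces some flavor to 37, so 89 + 1 = 90.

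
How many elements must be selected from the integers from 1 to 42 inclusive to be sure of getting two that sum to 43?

Partition {1, …, 42} into 21 pairs: {1,42}, {2,41}, …, {21,22}.
Choosing 21 integers — say the integers 1 through 21 — takes one from each pair and avoids the property.
Choosing 22 forces two into the same pair by pigeonhole, and those sum to 43. So 22.

22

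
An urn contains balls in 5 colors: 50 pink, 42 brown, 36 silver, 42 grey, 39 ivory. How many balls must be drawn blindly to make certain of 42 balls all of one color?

Treat the 5 colors as pigeonholes.
In the worst case we take at most 41 of each color, but all 36 silver and all 39 ivory (fewer than 41), giving 41 + 41 + 36 + 41 + 39 = 198.
One more ball then forces some color to 42, so 198 + 1 = 199.

199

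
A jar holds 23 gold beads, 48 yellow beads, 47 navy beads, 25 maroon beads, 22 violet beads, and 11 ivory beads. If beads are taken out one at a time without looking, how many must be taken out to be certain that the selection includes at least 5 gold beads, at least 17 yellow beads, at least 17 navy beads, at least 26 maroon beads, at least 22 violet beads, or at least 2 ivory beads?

The worst case stops just short of every target: 4 gold, 16 yellow, 16 navy, 25 maroon, 21 violet, 1 ivory — 4 + 16 + 16 + 25 + 21 + 1 = 83 beads.
One more bead must push some color to its target, so 83 + 1 = 84.

84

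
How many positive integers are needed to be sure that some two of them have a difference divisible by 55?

56

Use the pigeonhole principle on residue classes: two integers differ by a multiple of 55 exactly when they share a remainder mod 55.
There are 55 residue classes mod 55, so 55 integers can all lie in distinct classes.
One more integer must repeat a residue, giving a difference divisible by 55. So n = 55 + 1 = 56.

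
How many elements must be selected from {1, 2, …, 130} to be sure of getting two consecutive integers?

Partition {1, …, 130} into 65 pairs: {1,2}, {3,4}, …, {129,130}.
Choosing 65 integers — say the 65 even numbers 2, 4, …, 130 — takes one from each pair and avoids the property.
Choosing 66 forces two into the same pair by pigeonhole, and those are consecutive. So 66.

66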